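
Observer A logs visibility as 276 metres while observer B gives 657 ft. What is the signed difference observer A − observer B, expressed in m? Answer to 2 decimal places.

observer B: 657 ft = 200.2536 m.
Difference: 276.0000 − 200.2536 = 75.75 m.

75.75 m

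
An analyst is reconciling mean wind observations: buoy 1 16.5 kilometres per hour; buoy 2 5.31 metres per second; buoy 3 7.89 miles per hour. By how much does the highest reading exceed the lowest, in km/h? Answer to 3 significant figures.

6.42 km/h

buoy 2: 5.31 m/s = 19.1160 km/h.
buoy 3: 7.89 mph = 12.6977 km/h.
Spread: 19.1160 − 12.6977 = 6.42 km/h.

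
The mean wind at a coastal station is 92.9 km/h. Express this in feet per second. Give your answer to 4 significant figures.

1 km/h = 0.911344 ft/s, so 92.9 × 0.911344 = 84.66 ft/s.

84.66 ft/s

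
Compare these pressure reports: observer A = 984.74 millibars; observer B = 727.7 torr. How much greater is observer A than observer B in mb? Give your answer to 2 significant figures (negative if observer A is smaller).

observer B: 727.7 mmHg = 970.19 mb.
Difference: 984.74 − 970.19 = 15 mb.

15 mb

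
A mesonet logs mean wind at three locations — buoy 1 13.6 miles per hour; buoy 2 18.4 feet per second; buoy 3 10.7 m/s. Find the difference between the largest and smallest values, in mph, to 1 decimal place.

11.4 mph

buoy 2: 18.4 ft/s = 12.545 mph.
buoy 3: 10.7 m/s = 23.935 mph.
Spread: 23.935 − 12.545 = 11.4 mph.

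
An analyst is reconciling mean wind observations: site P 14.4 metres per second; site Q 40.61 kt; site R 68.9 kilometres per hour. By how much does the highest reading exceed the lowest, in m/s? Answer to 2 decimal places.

6.49 m/s

site Q: 40.61 kt = 20.8916 m/s.
site R: 68.9 km/h = 19.1389 m/s.
Spread: 20.8916 − 14.4000 = 6.49 m/s.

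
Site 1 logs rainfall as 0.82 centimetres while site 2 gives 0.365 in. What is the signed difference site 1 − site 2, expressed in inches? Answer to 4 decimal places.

-0.0422 in

site 1: 0.82 cm = 0.322835 in.
Difference: 0.322835 − 0.365000 = -0.0422 in.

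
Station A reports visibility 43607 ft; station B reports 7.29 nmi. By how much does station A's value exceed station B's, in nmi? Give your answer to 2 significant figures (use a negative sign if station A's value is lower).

-0.11 nmi

station A: 43607 ft = 7.1768 nmi.
Difference: 7.1768 − 7.2900 = -0.11 nmi.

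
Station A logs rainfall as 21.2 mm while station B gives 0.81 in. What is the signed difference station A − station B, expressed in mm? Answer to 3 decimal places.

0.626 mm

station B: 0.81 in = 20.57400 mm.
Difference: 21.20000 − 20.57400 = 0.626 mm.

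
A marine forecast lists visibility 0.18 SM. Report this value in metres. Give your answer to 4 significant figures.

1 SM = 1609.34 m, so 0.18 × 1609.34 = 289.7 m.

289.7 m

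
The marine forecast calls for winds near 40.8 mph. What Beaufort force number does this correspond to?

Beaufort force 8

40.8 mph = 18.2 m/s, which is Beaufort 8 (gale, 17.2–20.7 m/s).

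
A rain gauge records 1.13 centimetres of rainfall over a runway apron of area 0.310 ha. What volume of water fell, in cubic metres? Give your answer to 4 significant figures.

35.03 cubic metres

Depth: 1.13 cm × 10 = 11.3 mm.
Area: 0.310 ha = 3100 m².
1 mm over 1 m² is 1 L, so volume = 11.3 × 3100 = 35030 L = 35.03 m³.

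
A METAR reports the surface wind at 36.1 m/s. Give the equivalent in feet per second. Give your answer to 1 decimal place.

118.4 ft/s

1 m/s = 3.28084 ft/s, so 36.1 × 3.28084 = 118.4 ft/s.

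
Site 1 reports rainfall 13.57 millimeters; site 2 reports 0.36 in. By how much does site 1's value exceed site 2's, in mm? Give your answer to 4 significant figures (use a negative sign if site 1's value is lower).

4.426 mm

site 2: 0.36 in = 9.14400 mm.
Difference: 13.57000 − 9.14400 = 4.426 mm.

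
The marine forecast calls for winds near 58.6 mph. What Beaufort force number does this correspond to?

58.6 mph = 26.2 m/s, which is Beaufort 10 (storm, 24.5–28.4 m/s).

Beaufort force 10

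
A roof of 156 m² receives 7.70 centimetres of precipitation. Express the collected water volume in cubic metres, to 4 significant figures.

12.01 cubic metres

Depth: 7.70 cm × 10 = 77 mm.
1 mm over 1 m² is 1 L, so volume = 77 × 156 = 12012 L = 12.01 m³.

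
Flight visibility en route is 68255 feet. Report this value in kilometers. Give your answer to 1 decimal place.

1 ft = 0.0003048 km, so 68255 × 0.0003048 = 20.8 km.

20.8 km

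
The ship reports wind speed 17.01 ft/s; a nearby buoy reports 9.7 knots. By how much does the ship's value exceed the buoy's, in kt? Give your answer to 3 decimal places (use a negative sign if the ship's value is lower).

0.378 kt

the ship: 17.01 ft/s = 10.07815 kt.
Difference: 10.07815 − 9.70000 = 0.378 kt.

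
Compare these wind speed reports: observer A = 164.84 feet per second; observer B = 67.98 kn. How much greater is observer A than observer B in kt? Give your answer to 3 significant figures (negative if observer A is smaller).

observer A: 164.84 ft/s = 97.665 kt.
Difference: 97.665 − 67.980 = 29.7 kt.

29.7 kt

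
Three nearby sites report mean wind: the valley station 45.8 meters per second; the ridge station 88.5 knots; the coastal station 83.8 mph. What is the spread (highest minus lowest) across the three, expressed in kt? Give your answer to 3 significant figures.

16.2 kt

the valley station: 45.8 m/s = 89.028 kt.
the coastal station: 83.8 mph = 72.820 kt.
Spread: 89.028 − 72.820 = 16.2 kt.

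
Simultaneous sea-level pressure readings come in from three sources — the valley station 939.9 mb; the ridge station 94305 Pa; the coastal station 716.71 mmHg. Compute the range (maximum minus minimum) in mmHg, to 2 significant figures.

12 mmHg

the valley station: 939.9 mb = 704.98 mmHg.
the ridge station: 94305 Pa = 707.35 mmHg.
Spread: 716.71 − 704.98 = 12 mmHg.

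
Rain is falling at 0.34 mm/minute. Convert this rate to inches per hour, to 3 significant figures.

0.803 in/hour

0.34 mm/minute × 0.0393701 in/mm × 60 minute/hour = 0.803 in/hour.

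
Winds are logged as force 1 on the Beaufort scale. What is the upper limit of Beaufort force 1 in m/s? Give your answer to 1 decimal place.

1.5 m/s

Beaufort 1 (light air) spans 0.3–1.5 m/s.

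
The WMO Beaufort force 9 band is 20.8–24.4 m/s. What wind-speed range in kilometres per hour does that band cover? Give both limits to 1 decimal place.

20.8–24.4 m/s × 3.6 = 74.9–87.8 km/h.

74.9 to 87.8 km/h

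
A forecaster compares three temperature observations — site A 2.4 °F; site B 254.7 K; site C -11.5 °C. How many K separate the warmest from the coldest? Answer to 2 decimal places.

6.95 K

site A: 2.4 °F = -16.444 °C.
site B: 254.7 K = -18.450 °C.
Spread: (-11.500) − (-18.450) = 6.950 °C.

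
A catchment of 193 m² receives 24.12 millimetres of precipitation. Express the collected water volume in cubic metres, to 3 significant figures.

1 mm over 1 m² is 1 L, so volume = 24.12 × 193 = 4655.16 L = 4.66 m³.

4.66 cubic metres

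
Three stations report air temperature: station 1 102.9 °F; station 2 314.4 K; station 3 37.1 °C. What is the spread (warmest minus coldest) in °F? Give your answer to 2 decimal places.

station 1: 102.9 °F = 39.389 °C.
station 2: 314.4 K = 41.250 °C.
Spread: 41.250 − 37.100 = 4.150 °C = 7.47 °F.

7.47 °F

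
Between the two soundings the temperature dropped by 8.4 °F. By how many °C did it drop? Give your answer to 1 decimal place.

4.7 °C

A change of 1 °C equals a change of 1.8 °F: Δ°C = 8.4 × 0.5556 = 4.7 °C.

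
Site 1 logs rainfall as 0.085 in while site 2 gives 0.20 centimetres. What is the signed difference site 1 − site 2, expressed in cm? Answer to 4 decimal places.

0.0159 cm

site 1: 0.085 in = 0.215900 cm.
Difference: 0.215900 − 0.200000 = 0.0159 cm.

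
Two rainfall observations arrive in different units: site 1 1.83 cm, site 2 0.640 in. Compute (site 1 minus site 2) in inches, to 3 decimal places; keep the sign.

0.080 in

site 1: 1.83 cm = 0.72047 in.
Difference: 0.72047 − 0.64000 = 0.080 in.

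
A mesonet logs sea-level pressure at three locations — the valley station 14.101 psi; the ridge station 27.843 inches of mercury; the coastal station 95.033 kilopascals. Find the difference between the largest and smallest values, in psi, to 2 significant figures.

0.43 psi

the ridge station: 27.843 inHg = 13.6752 psi.
the coastal station: 95.033 kPa = 13.7834 psi.
Spread: 14.1010 − 13.6752 = 0.43 psi.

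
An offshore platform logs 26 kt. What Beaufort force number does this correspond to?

26 kt lies in the Beaufort 6 band (strong breeze, 22–27 kt).

Beaufort force 6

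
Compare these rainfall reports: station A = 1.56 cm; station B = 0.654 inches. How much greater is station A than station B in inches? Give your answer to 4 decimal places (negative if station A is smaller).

-0.0398 in

station A: 1.56 cm = 0.614173 in.
Difference: 0.614173 − 0.654000 = -0.0398 in.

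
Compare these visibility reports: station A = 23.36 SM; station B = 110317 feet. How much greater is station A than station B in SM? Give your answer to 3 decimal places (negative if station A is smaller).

2.467 SM

station B: 110317 ft = 20.89337 SM.
Difference: 23.36000 − 20.89337 = 2.467 SM.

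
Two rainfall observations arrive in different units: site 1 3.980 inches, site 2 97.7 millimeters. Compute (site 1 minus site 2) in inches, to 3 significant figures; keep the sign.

site 2: 97.7 mm = 3.84646 in.
Difference: 3.98000 − 3.84646 = 0.134 in.

0.134 in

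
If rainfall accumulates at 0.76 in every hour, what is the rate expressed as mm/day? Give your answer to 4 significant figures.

463.3 mm/day

0.76 in/hour × 25.4 mm/in × 24 hour/day = 463.3 mm/day.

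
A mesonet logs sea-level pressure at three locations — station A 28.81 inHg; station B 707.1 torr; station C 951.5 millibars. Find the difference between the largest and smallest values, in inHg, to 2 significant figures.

0.97 inHg

station B: 707.1 mmHg = 27.8386 inHg.
station C: 951.5 mb = 28.0978 inHg.
Spread: 28.8100 − 27.8386 = 0.97 inHg.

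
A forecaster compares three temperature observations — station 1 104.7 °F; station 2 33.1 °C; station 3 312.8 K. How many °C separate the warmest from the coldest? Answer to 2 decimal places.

station 1: 104.7 °F = 40.389 °C.
station 3: 312.8 K = 39.650 °C.
Spread: 40.389 − 33.100 = 7.289 °C.

7.29 °C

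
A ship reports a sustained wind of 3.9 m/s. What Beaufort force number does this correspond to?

Beaufort force 3

3.9 m/s lies in the Beaufort 3 band (gentle breeze, 3.4–5.4 m/s).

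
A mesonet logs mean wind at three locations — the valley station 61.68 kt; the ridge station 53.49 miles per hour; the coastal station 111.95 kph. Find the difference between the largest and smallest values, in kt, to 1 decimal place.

15.2 kt

the ridge station: 53.49 mph = 46.482 kt.
the coastal station: 111.95 km/h = 60.448 kt.
Spread: 61.680 − 46.482 = 15.2 kt.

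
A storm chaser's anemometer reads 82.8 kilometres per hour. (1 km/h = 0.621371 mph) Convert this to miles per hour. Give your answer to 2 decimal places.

51.45 mph

1 km/h = 0.621371 mph, so 82.8 × 0.621371 = 51.45 mph.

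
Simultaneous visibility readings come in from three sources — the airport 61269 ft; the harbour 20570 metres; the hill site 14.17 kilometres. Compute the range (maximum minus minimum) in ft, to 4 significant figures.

21000 ft

the harbour: 20570 m = 67486.88 ft.
the hill site: 14.17 km = 46489.50 ft.
Spread: 67486.88 − 46489.50 = 21000 ft.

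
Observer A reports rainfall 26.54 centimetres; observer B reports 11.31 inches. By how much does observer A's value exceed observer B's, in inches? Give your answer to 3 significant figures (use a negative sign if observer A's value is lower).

-0.861 in

observer A: 26.54 cm = 10.44882 in.
Difference: 10.44882 − 11.31000 = -0.861 in.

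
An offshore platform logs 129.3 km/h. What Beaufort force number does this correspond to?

129.3 km/h = 35.9 m/s, which is Beaufort 12 (hurricane force, ≥32.7 m/s).

Beaufort force 12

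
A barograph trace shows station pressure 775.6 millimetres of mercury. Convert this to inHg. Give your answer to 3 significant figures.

30.5 inHg

1 mmHg = 0.0393701 inHg, so 775.6 × 0.0393701 = 30.5 inHg.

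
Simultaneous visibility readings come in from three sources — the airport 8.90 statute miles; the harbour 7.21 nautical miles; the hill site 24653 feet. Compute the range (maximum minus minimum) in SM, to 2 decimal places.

4.23 SM

the harbour: 7.21 nmi = 8.2971 SM.
the hill site: 24653 ft = 4.6691 SM.
Spread: 8.9000 − 4.6691 = 4.23 SM.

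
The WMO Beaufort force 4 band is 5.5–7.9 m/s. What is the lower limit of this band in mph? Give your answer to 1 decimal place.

5.5–7.9 m/s × 2.237 = 12.3–17.7 mph.

12.3 mph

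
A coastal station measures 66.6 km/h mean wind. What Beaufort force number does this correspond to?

66.6 km/h = 18.5 m/s, which is Beaufort 8 (gale, 17.2–20.7 m/s).

Beaufort force 8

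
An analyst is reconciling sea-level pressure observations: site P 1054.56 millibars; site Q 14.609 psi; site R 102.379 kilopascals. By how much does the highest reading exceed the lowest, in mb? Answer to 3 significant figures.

47.3 mb

site Q: 14.609 psi = 1007.255 mb.
site R: 102.379 kPa = 1023.790 mb.
Spread: 1054.560 − 1007.255 = 47.3 mb.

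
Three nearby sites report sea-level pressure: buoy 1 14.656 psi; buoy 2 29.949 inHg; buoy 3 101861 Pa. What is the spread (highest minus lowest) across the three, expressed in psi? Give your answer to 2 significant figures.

0.12 psi

buoy 2: 29.949 inHg = 14.7096 psi.
buoy 3: 101861 Pa = 14.7737 psi.
Spread: 14.7737 − 14.6560 = 0.12 psi.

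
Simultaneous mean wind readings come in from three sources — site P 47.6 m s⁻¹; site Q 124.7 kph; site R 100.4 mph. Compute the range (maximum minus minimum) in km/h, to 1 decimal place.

46.7 km/h

site P: 47.6 m/s = 171.360 km/h.
site R: 100.4 mph = 161.578 km/h.
Spread: 171.360 − 124.700 = 46.7 km/h.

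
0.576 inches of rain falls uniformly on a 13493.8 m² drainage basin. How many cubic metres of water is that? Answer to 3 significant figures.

Depth: 0.576 in × 25.4 = 14.6304 mm.
1 mm over 1 m² is 1 L, so volume = 14.6304 × 13493.8 = 197419.69 L = 197 m³.

197 cubic metres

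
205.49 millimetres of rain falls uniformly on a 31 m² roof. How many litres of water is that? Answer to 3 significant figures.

6370 litres

1 mm over 1 m² is 1 L, so volume = 205.49 × 31 = 6370.19 L ≈ 6370 L.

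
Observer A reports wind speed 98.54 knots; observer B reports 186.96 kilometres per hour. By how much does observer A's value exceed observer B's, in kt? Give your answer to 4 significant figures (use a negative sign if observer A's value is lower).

observer B: 186.96 km/h = 100.95032 kt.
Difference: 98.54000 − 100.95032 = -2.410 kt.

-2.410 kt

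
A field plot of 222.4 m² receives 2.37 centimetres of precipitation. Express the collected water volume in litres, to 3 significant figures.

Depth: 2.37 cm × 10 = 23.7 mm.
1 mm over 1 m² is 1 L, so volume = 23.7 × 222.4 = 5270.88 L ≈ 5270 L.

5270 litres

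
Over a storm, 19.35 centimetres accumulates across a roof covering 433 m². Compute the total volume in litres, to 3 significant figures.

83800 litres

Depth: 19.35 cm × 10 = 193.5 mm.
1 mm over 1 m² is 1 L, so volume = 193.5 × 433 = 83785.5 L ≈ 83800 L.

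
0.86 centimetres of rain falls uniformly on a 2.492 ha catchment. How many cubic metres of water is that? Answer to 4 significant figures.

Depth: 0.86 cm × 10 = 8.6 mm.
Area: 2.492 ha = 24920 m².
1 mm over 1 m² is 1 L, so volume = 8.6 × 24920 = 214312 L = 214.3 m³.

214.3 cubic metres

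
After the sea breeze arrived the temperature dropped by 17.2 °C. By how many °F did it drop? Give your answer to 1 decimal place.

31.0 °F

Converting a difference, only the 9/5 scale factor applies: Δ°F = 17.2 × 1.8 = 31.0 °F.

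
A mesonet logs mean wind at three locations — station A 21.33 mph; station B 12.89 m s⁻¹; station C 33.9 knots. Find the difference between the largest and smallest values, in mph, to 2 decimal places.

station B: 12.89 m/s = 28.8341 mph.
station C: 33.9 kt = 39.0114 mph.
Spread: 39.0114 − 21.3300 = 17.68 mph.

17.68 mph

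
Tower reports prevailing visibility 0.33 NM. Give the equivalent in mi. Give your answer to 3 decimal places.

1 nmi = 1.15078 SM, so 0.33 × 1.15078 = 0.380 SM.

0.380 SM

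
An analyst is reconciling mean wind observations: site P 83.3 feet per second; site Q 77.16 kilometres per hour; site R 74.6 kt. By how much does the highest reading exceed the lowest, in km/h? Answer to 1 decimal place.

site P: 83.3 ft/s = 91.403 km/h.
site R: 74.6 kt = 138.159 km/h.
Spread: 138.159 − 77.160 = 61.0 km/h.

61.0 km/h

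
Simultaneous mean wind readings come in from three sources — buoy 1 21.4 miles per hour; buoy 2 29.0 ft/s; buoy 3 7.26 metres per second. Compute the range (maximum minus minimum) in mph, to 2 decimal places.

5.16 mph

buoy 2: 29.0 ft/s = 19.7727 mph.
buoy 3: 7.26 m/s = 16.2402 mph.
Spread: 21.4000 − 16.2402 = 5.16 mph.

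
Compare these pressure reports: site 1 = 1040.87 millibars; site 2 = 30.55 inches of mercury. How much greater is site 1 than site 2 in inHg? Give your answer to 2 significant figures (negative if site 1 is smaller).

site 1: 1040.87 mb = 30.7369 inHg.
Difference: 30.7369 − 30.5500 = 0.19 inHg.

0.19 inHg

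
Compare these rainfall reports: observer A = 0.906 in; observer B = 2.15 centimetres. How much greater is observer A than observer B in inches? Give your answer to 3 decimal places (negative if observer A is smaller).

0.060 in

observer B: 2.15 cm = 0.84646 in.
Difference: 0.90600 − 0.84646 = 0.060 in.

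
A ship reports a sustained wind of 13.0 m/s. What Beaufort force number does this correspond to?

13.0 m/s lies in the Beaufort 6 band (strong breeze, 10.8–13.8 m/s).

Beaufort force 6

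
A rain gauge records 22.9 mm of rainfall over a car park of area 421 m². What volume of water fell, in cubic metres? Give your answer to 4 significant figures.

1 mm over 1 m² is 1 L, so volume = 22.9 × 421 = 9640.9 L = 9.641 m³.

9.641 cubic metres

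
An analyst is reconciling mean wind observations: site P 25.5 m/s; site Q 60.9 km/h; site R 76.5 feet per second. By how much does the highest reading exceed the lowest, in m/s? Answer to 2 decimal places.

8.58 m/s

site Q: 60.9 km/h = 16.9167 m/s.
site R: 76.5 ft/s = 23.3172 m/s.
Spread: 25.5000 − 16.9167 = 8.58 m/s.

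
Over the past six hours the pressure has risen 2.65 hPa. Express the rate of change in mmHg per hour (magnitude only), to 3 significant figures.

0.331 mmHg per hour

2.65 hPa / 6 h × 0.750062 mmHg/hPa = 0.331 mmHg/h.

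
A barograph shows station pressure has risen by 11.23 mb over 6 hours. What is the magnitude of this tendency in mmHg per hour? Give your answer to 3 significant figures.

1.40 mmHg per hour

11.23 mb / 6 h × 0.750062 mmHg/mb = 1.40 mmHg/h.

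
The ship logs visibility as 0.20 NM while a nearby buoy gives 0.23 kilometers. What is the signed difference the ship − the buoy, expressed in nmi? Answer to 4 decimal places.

the buoy: 0.23 km = 0.124190 nmi.
Difference: 0.200000 − 0.124190 = 0.0758 nmi.

0.0758 nmi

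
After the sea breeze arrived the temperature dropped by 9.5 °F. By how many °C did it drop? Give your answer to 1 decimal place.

For a temperature change the 32° offset cancels: Δ°C = 9.5 × 0.5556 = 5.3 °C.

5.3 °C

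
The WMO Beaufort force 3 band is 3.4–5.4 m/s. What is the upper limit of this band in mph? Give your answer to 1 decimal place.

12.1 mph

3.4–5.4 m/s × 2.237 = 7.6–12.1 mph.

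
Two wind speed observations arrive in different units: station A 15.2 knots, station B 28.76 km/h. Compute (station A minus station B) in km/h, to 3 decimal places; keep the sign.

station A: 15.2 kt = 28.15040 km/h.
Difference: 28.15040 − 28.76000 = -0.610 km/h.

-0.610 km/h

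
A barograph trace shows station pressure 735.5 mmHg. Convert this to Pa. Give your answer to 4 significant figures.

98060 Pa

1 mmHg = 133.322 Pa, so 735.5 × 133.322 = 98060 Pa.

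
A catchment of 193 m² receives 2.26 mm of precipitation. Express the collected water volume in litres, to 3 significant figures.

1 mm over 1 m² is 1 L, so volume = 2.26 × 193 = 436.18 L ≈ 436 L.

436 litres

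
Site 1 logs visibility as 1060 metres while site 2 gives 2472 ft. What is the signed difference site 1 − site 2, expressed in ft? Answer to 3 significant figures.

1010 ft

site 1: 1060 m = 3477.69 ft.
Difference: 3477.69 − 2472.00 = 1010 ft.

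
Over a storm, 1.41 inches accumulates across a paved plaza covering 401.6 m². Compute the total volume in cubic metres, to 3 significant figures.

Depth: 1.41 in × 25.4 = 35.814 mm.
1 mm over 1 m² is 1 L, so volume = 35.814 × 401.6 = 14382.902 L = 14.4 m³.

14.4 cubic metres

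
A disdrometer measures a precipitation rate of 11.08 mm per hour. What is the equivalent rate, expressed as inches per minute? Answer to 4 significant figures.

0.007270 in/minute

11.08 mm/hour × 0.0393701 in/mm × 0.0166667 hour/minute = 0.007270 in/minute.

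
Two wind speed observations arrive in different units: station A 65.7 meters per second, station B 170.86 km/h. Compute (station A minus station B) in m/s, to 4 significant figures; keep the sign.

18.24 m/s

station B: 170.86 km/h = 47.4611 m/s.
Difference: 65.7000 − 47.4611 = 18.24 m/s.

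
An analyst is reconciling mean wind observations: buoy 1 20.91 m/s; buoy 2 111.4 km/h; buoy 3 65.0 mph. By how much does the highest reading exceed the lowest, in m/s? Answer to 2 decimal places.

buoy 2: 111.4 km/h = 30.9444 m/s.
buoy 3: 65.0 mph = 29.0576 m/s.
Spread: 30.9444 − 20.9100 = 10.03 m/s.

10.03 m/s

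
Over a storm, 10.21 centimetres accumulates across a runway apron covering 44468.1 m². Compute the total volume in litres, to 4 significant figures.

Depth: 10.21 cm × 10 = 102.1 mm.
1 mm over 1 m² is 1 L, so volume = 102.1 × 44468.1 = 4540193 L ≈ 4540000 L.

4540000 litres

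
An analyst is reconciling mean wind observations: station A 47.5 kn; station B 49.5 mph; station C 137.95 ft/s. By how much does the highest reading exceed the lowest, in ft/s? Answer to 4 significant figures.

65.35 ft/s

station A: 47.5 kt = 80.1710 ft/s.
station B: 49.5 mph = 72.6000 ft/s.
Spread: 137.9500 − 72.6000 = 65.35 ft/s.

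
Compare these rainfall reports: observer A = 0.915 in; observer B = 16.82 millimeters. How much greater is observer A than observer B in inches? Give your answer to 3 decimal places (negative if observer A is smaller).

0.253 in

observer B: 16.82 mm = 0.66220 in.
Difference: 0.91500 − 0.66220 = 0.253 in.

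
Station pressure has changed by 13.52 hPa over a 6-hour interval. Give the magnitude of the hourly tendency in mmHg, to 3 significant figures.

1.69 mmHg per hour

13.52 hPa / 6 h × 0.750062 mmHg/hPa = 1.69 mmHg/h.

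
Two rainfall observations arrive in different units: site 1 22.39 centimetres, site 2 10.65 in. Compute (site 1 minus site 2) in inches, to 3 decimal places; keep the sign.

site 1: 22.39 cm = 8.81496 in.
Difference: 8.81496 − 10.65000 = -1.835 in.

-1.835 in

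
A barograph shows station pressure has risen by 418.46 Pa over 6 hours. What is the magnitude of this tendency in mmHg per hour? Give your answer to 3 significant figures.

0.523 mmHg per hour

418.46 Pa / 6 h × 0.00750062 mmHg/Pa = 0.523 mmHg/h.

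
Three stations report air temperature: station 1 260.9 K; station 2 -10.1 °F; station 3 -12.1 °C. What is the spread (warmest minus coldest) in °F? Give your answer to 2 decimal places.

20.32 °F

station 1: 260.9 K = -12.250 °C.
station 2: -10.1 °F = -23.389 °C.
Spread: (-12.100) − (-23.389) = 11.289 °C = 20.32 °F.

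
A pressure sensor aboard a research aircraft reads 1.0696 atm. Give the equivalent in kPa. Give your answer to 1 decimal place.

1 atm = 101.325 kPa, so 1.0696 × 101.325 = 108.4 kPa.

108.4 kPa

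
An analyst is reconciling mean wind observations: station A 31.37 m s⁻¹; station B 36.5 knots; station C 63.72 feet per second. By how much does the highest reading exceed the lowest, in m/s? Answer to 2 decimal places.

station B: 36.5 kt = 18.7772 m/s.
station C: 63.72 ft/s = 19.4219 m/s.
Spread: 31.3700 − 18.7772 = 12.59 m/s.

12.59 m/s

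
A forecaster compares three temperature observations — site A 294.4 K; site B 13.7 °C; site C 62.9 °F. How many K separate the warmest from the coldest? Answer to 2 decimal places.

7.55 K

site A: 294.4 K = 21.250 °C.
site C: 62.9 °F = 17.167 °C.
Spread: 21.250 − 13.700 = 7.550 °C.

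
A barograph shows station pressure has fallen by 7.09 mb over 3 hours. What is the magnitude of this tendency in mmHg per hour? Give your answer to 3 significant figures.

7.09 mb / 3 h × 0.750062 mmHg/mb = 1.77 mmHg/h.

1.77 mmHg per hour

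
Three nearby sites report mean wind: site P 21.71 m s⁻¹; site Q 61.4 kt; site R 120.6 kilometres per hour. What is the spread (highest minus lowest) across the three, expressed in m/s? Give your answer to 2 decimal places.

site Q: 61.4 kt = 31.5869 m/s.
site R: 120.6 km/h = 33.5000 m/s.
Spread: 33.5000 − 21.7100 = 11.79 m/s.

11.79 m/s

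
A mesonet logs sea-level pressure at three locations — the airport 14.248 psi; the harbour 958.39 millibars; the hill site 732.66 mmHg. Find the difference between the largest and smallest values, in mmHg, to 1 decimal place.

the airport: 14.248 psi = 736.834 mmHg.
the harbour: 958.39 mb = 718.852 mmHg.
Spread: 736.834 − 718.852 = 18.0 mmHg.

18.0 mmHg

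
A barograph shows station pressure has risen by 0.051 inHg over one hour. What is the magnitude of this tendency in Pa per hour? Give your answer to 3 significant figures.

0.051 inHg / 1 h × 3386.39 Pa/inHg = 173 Pa/h.

173 Pa per hour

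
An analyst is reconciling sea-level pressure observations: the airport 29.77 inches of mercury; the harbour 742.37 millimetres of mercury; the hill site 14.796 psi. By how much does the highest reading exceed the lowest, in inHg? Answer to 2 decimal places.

0.90 inHg

the harbour: 742.37 mmHg = 29.2272 inHg.
the hill site: 14.796 psi = 30.1250 inHg.
Spread: 30.1250 − 29.2272 = 0.90 inHg.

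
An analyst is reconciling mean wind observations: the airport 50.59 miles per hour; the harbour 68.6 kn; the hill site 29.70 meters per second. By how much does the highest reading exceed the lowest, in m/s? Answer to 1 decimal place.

the airport: 50.59 mph = 22.616 m/s.
the harbour: 68.6 kt = 35.291 m/s.
Spread: 35.291 − 22.616 = 12.7 m/s.

12.7 m/s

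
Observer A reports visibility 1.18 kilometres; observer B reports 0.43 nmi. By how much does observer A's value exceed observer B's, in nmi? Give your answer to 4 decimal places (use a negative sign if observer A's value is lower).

observer A: 1.18 km = 0.637149 nmi.
Difference: 0.637149 − 0.430000 = 0.2071 nmi.

0.2071 nmi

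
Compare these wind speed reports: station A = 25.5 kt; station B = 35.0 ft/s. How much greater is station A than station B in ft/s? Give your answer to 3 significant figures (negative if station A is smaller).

station A: 25.5 kt = 43.0392 ft/s.
Difference: 43.0392 − 35.0000 = 8.04 ft/s.

8.04 ft/s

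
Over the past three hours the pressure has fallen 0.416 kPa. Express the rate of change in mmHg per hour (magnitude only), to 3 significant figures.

1.04 mmHg per hour

0.416 kPa / 3 h × 7.50062 mmHg/kPa = 1.04 mmHg/h.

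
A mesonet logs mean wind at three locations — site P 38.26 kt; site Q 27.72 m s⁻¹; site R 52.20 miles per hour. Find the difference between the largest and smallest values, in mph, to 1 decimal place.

site P: 38.26 kt = 44.029 mph.
site Q: 27.72 m/s = 62.008 mph.
Spread: 62.008 − 44.029 = 18.0 mph.

18.0 mph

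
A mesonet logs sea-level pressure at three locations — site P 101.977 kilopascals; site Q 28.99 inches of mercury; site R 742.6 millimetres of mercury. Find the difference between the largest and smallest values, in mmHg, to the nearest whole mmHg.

29 mmHg

site P: 101.977 kPa = 764.89 mmHg.
site Q: 28.99 inHg = 736.35 mmHg.
Spread: 764.89 − 736.35 = 29 mmHg.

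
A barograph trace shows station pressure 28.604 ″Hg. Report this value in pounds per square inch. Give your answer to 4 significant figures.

1 inHg = 0.491154 psi, so 28.604 × 0.491154 = 14.05 psi.

14.05 psi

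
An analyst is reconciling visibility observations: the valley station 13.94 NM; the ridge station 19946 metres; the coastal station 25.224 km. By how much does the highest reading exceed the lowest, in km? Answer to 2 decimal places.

5.87 km

the valley station: 13.94 nmi = 25.8169 km.
the ridge station: 19946 m = 19.9460 km.
Spread: 25.8169 − 19.9460 = 5.87 km.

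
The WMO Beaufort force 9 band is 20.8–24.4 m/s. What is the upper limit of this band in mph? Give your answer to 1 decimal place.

20.8–24.4 m/s × 2.237 = 46.5–54.6 mph.

54.6 mph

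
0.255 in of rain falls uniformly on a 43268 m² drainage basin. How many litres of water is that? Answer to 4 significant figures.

Depth: 0.255 in × 25.4 = 6.477 mm.
1 mm over 1 m² is 1 L, so volume = 6.477 × 43268 = 280246.84 L ≈ 280200 L.

280200 litres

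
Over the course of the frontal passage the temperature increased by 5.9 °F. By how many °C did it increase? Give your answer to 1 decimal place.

Converting a difference, only the 9/5 scale factor applies: Δ°C = 5.9 × 0.5556 = 3.3 °C.

3.3 °C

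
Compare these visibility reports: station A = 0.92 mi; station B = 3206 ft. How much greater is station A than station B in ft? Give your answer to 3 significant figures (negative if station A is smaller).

1650 ft

station A: 0.92 SM = 4857.60 ft.
Difference: 4857.60 − 3206.00 = 1650 ft.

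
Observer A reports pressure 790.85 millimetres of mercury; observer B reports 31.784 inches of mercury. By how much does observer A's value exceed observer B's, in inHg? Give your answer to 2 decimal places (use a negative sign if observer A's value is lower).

observer A: 790.85 mmHg = 31.1358 inHg.
Difference: 31.1358 − 31.7840 = -0.65 inHg.

-0.65 inHg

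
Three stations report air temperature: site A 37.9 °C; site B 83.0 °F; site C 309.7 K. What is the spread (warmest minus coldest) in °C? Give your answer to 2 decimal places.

site B: 83.0 °F = 28.333 °C.
site C: 309.7 K = 36.550 °C.
Spread: 37.900 − 28.333 = 9.567 °C.

9.57 °C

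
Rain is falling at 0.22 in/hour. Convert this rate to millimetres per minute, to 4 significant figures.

0.22 in/hour × 25.4 mm/in × 0.0166667 hour/minute = 0.09313 mm/minute.

0.09313 mm/minute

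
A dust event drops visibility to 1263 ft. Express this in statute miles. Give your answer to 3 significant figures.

0.239 SM

1 ft = 0.000189394 SM, so 1263 × 0.000189394 = 0.239 SM.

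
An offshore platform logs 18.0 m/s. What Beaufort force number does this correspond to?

Beaufort force 8

18.0 m/s lies in the Beaufort 8 band (gale, 17.2–20.7 m/s).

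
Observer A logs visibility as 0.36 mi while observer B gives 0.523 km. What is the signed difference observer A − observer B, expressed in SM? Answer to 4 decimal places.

0.0350 SM

observer B: 0.523 km = 0.324977 SM.
Difference: 0.360000 − 0.324977 = 0.0350 SM.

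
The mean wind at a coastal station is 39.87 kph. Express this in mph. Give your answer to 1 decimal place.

1 km/h = 0.621371 mph, so 39.87 × 0.621371 = 24.8 mph.

24.8 mph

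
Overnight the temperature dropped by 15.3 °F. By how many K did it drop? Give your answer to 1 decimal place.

8.5 K

A change of 1 °C equals a change of 1.8 °F: ΔK = 15.3 × 0.5556 = 8.5 K.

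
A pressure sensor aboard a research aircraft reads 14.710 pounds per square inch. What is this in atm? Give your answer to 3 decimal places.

1.001 atm

1 psi = 0.068046 atm, so 14.710 × 0.068046 = 1.001 atm.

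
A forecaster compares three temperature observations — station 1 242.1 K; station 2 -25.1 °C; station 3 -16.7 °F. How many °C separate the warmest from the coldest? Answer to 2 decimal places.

station 1: 242.1 K = -31.050 °C.
station 3: -16.7 °F = -27.056 °C.
Spread: (-25.100) − (-31.050) = 5.950 °C.

5.95 °C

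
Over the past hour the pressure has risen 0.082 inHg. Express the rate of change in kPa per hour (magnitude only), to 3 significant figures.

0.082 inHg / 1 h × 3.38639 kPa/inHg = 0.278 kPa/h.

0.278 kPa per hour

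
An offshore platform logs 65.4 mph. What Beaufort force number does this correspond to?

Beaufort force 11

65.4 mph = 29.2 m/s, which is Beaufort 11 (violent storm, 28.5–32.6 m/s).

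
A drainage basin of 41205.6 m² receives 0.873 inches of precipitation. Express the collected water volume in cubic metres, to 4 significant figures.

913.7 cubic metres

Depth: 0.873 in × 25.4 = 22.1742 mm.
1 mm over 1 m² is 1 L, so volume = 22.1742 × 41205.6 = 913701.22 L = 913.7 m³.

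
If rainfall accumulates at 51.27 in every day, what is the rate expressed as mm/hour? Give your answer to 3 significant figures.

54.3 mm/hour

51.27 in/day × 25.4 mm/in × 0.0416667 day/hour = 54.3 mm/hour.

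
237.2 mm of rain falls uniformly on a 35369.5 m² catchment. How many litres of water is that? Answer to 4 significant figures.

1 mm over 1 m² is 1 L, so volume = 237.2 × 35369.5 = 8389645.4 L ≈ 8390000 L.

8390000 litres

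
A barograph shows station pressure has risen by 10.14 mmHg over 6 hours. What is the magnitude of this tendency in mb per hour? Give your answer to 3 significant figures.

10.14 mmHg / 6 h × 1.33322 mb/mmHg = 2.25 mb/h.

2.25 mb per hour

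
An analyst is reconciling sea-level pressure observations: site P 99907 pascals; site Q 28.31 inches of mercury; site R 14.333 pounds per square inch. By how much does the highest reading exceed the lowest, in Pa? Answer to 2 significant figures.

4000 Pa

site Q: 28.31 inHg = 95868.67 Pa.
site R: 14.333 psi = 98822.56 Pa.
Spread: 99907.00 − 95868.67 = 4000 Pa.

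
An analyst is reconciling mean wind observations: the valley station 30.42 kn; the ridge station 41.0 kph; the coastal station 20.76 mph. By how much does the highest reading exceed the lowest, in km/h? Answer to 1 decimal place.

22.9 km/h

the valley station: 30.42 kt = 56.338 km/h.
the coastal station: 20.76 mph = 33.410 km/h.
Spread: 56.338 − 33.410 = 22.9 km/h.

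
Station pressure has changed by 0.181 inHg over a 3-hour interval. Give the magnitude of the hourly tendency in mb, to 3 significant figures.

2.04 mb per hour

0.181 inHg / 3 h × 33.8639 mb/inHg = 2.04 mb/h.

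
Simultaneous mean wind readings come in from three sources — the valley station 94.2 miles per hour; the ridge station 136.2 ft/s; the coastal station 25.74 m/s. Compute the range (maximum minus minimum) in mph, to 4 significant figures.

36.62 mph

the ridge station: 136.2 ft/s = 92.8636 mph.
the coastal station: 25.74 m/s = 57.5787 mph.
Spread: 94.2000 − 57.5787 = 36.62 mph.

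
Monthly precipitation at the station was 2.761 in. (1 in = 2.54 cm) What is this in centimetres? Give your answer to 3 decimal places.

1 in = 2.54 cm, so 2.761 × 2.54 = 7.013 cm.

7.013 cm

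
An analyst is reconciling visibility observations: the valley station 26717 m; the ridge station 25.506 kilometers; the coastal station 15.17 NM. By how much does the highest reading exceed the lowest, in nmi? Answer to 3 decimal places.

1.398 nmi

the valley station: 26717 m = 14.42603 nmi.
the ridge station: 25.506 km = 13.77214 nmi.
Spread: 15.17000 − 13.77214 = 1.398 nmi.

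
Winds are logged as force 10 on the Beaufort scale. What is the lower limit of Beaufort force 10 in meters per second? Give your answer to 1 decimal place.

24.5 m/s

Beaufort 10 (storm) spans 24.5–28.4 m/s.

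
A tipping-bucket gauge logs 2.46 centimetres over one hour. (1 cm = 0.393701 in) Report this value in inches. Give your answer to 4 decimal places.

1 cm = 0.393701 in, so 2.46 × 0.393701 = 0.9685 in.

0.9685 in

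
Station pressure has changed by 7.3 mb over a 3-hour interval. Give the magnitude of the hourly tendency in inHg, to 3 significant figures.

7.3 mb / 3 h × 0.02953 inHg/mb = 0.0719 inHg/h.

0.0719 inHg per hour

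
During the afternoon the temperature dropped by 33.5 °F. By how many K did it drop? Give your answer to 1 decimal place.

18.6 K

For a temperature change the 32° offset cancels: ΔK = 33.5 × 0.5556 = 18.6 K.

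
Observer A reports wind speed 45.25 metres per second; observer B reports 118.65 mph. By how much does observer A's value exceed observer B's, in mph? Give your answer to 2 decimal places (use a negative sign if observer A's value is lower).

observer A: 45.25 m/s = 101.2214 mph.
Difference: 101.2214 − 118.6500 = -17.43 mph.

-17.43 mph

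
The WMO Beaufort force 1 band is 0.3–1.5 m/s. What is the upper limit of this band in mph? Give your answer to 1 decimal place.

3.4 mph

0.3–1.5 m/s × 2.237 = 0.7–3.4 mph.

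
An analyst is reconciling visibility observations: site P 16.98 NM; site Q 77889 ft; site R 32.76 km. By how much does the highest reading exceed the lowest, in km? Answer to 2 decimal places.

site P: 16.98 nmi = 31.4470 km.
site Q: 77889 ft = 23.7406 km.
Spread: 32.7600 − 23.7406 = 9.02 km.

9.02 km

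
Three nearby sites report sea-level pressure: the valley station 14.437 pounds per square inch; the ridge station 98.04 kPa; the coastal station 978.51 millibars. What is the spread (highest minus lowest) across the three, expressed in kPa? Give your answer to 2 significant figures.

1.7 kPa

the valley station: 14.437 psi = 99.540 kPa.
the coastal station: 978.51 mb = 97.851 kPa.
Spread: 99.540 − 97.851 = 1.7 kPa.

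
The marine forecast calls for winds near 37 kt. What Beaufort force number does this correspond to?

37 kt lies in the Beaufort 8 band (gale, 34–40 kt).

Beaufort force 8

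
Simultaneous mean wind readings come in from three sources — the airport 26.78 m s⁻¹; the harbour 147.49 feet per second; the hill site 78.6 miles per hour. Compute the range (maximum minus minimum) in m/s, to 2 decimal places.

18.17 m/s

the harbour: 147.49 ft/s = 44.95495 m/s.
the hill site: 78.6 mph = 35.13734 m/s.
Spread: 44.95495 − 26.78000 = 18.17 m/s.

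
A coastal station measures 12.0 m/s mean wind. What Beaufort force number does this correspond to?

Beaufort force 6

12.0 m/s lies in the Beaufort 6 band (strong breeze, 10.8–13.8 m/s).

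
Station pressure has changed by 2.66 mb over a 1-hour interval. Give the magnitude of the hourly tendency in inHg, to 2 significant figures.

2.66 mb / 1 h × 0.02953 inHg/mb = 0.079 inHg/h.

0.079 inHg per hour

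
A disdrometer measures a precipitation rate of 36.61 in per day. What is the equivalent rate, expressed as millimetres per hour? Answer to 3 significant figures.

38.7 mm/hour

36.61 in/day × 25.4 mm/in × 0.0416667 day/hour = 38.7 mm/hour.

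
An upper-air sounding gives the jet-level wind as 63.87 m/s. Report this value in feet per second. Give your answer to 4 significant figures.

1 m/s = 3.28084 ft/s, so 63.87 × 3.28084 = 209.5 ft/s.

209.5 ft/s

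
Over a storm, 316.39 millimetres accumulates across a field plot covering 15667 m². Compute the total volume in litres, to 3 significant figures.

4960000 litres

1 mm over 1 m² is 1 L, so volume = 316.39 × 15667 = 4956882.1 L ≈ 4960000 L.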